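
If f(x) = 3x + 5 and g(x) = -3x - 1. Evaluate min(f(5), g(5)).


f(5) = 20
g(5) = -16
min = -16

-16


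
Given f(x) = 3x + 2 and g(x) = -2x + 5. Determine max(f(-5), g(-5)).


f(-5) = -13
g(-5) = 15
max = 15

15


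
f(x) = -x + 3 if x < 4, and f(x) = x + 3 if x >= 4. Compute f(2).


2 satisfies x < 4
f(2) = 1

1


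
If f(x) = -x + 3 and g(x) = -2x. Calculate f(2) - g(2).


f(2) = 1
g(2) = -4
Difference = 5

5


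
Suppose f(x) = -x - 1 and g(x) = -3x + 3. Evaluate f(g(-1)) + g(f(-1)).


f(g(-1)) = -7
g(f(-1)) = 3
Sum = -4

-4


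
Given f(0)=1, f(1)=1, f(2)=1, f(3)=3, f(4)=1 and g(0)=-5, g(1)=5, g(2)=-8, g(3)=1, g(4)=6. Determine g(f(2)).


f(2) = 1
g(1) = 5

5


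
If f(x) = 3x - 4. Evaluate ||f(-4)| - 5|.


f(-4) = -16
|-16| = 16
|16 - 5| = 11

11


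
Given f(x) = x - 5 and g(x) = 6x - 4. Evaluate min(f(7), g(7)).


2


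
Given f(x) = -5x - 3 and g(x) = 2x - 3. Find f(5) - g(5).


f(5) = -28
g(5) = 7
Difference = -35

-35


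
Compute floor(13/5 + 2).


13/5 = 2.6
2.6 + 2 = 4.6
floor(4.6) = 4

4


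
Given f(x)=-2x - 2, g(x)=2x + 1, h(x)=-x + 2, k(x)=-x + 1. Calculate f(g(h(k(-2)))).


k(-2) = 3
h(3) = -1
g(-1) = -1
f(-1) = 0

0


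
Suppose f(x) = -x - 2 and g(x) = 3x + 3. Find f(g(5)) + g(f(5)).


f(g(5)) = -20
g(f(5)) = -18
Sum = -38

-38


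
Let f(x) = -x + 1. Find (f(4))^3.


f(4) = -3
(-3)^3 = -27

-27


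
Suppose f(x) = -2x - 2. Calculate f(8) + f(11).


f(8) = -18
f(11) = -24
Sum = -42

-42


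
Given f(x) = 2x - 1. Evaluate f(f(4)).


f(4) = 7
f(7) = 13

13


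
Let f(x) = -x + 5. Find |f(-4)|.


f(-4) = 9
|9| = 9

9


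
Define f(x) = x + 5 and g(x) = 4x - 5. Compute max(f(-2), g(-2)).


f(-2) = 3
g(-2) = -13
max = 3

3


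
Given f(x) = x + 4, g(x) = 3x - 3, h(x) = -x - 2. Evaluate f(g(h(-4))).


h(-4) = 2
g(2) = 3
f(3) = 7

7


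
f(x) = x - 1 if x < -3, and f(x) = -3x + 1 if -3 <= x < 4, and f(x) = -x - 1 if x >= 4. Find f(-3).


-3 satisfies -3 <= x < 4
f(-3) = 10

10


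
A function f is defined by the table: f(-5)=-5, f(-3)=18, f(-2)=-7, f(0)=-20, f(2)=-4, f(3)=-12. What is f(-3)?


18


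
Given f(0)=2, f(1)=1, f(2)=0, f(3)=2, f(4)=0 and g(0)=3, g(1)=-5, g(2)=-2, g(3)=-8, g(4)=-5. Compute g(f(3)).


-2


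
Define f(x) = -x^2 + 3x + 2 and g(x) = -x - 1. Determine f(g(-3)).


g(-3) = 2
f(2) = (-1)*(2)^2 + 3*(2) + 2 = 4

4


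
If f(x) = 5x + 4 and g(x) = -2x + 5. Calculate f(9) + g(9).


f(9) = 49
g(9) = -13
Sum = 36

36


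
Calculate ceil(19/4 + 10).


19/4 = 4.75
4.75 + 10 = 14.75
ceil(14.75) = 15

15


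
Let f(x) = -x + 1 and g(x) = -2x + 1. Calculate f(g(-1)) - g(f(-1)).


f(g(-1)) = -2
g(f(-1)) = -3
Difference = 1

1


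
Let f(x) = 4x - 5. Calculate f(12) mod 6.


f(12) = 43
43 mod 6 = 1

1


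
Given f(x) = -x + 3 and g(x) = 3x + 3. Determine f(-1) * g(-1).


f(-1) = 4
g(-1) = 0
Product = 0

0


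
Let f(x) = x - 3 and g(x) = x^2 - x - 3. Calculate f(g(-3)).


g(-3) = 9
f(9) = 6

6


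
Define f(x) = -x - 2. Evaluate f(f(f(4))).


-6


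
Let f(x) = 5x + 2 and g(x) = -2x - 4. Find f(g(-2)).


2


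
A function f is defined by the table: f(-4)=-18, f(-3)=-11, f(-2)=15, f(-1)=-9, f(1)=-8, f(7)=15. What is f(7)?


Reading from the table at x = 7

15


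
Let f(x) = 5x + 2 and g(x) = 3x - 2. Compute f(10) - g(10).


f(10) = 52
g(10) = 28
Difference = 24

24


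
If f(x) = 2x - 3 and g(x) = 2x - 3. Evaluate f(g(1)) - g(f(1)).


f(g(1)) = -5
g(f(1)) = -5
Difference = 0

0


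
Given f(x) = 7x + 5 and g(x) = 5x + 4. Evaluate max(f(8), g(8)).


f(8) = 61
g(8) = 44
max = 61

61


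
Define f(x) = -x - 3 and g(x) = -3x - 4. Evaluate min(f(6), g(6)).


f(6) = -9
g(6) = -22
min = -22

-22


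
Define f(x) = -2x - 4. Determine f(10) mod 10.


f(10) = -24
-24 mod 10 = 6

6


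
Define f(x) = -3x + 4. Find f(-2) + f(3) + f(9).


f(-2) = 10
f(3) = -5
f(9) = -23
Sum = -18

-18


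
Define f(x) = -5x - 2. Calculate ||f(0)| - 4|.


f(0) = -2
|-2| = 2
|2 - 4| = 2

2


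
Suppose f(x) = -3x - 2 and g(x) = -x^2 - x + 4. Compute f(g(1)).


g(1) = 2
f(2) = -8

-8


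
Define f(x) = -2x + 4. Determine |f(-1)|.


f(-1) = 6
|6| = 6

6


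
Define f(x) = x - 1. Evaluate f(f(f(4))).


f(4) = 3
f(3) = 2
f(2) = 1

1


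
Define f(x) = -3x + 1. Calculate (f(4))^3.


f(4) = -11
(-11)^3 = -1331

-1331


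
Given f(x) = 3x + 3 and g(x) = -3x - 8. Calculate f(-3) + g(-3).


f(-3) = -6
g(-3) = 1
Sum = -5

-5


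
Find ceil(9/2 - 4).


9/2 = 4.5
4.5 - 4 = 0.5
ceil(0.5) = 1

1


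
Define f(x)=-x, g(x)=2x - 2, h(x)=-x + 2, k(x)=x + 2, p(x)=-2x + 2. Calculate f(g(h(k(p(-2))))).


14


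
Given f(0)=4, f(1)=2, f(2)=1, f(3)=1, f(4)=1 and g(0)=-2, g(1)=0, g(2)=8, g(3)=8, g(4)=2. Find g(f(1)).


f(1) = 2
g(2) = 8

8


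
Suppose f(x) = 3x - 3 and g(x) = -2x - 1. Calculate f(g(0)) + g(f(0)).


f(g(0)) = -6
g(f(0)) = 5
Sum = -1

-1


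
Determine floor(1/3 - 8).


1/3 = 0.3333
0.3333 - 8 = -7.6667
floor(-7.6667) = -8

-8


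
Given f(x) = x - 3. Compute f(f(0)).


f(0) = -3
f(-3) = -6

-6


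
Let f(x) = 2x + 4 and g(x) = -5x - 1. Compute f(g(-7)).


g(-7) = 34
f(34) = 72

72


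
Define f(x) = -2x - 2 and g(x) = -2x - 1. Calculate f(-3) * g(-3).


20


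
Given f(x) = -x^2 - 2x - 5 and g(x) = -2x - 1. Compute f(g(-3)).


g(-3) = 5
f(5) = (-1)*(5)^2 - 2*(5) - 5 = -40

-40


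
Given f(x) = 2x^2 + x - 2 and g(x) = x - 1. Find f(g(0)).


g(0) = -1
f(-1) = 2*(-1)^2 + 1*(-1) - 2 = -1

-1


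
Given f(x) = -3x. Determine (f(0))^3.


f(0) = 0
(0)^3 = 0

0


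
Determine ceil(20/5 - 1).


3


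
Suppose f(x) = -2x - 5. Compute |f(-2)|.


f(-2) = -1
|-1| = 1

1


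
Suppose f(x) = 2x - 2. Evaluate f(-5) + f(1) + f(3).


f(-5) = -12
f(1) = 0
f(3) = 4
Sum = -8

-8


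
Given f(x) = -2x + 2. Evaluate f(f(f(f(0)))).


-10


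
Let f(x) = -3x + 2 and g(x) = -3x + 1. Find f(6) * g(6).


f(6) = -16
g(6) = -17
Product = 272

272


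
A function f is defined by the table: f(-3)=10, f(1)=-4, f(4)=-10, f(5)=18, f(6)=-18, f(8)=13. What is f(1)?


Reading from the table at x = 1

-4


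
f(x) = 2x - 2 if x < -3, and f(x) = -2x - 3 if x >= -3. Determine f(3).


3 satisfies x >= -3
f(3) = -9

-9


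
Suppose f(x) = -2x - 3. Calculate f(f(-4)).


f(-4) = 5
f(5) = -13

-13


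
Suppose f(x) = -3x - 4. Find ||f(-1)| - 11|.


f(-1) = -1
|-1| = 1
|1 - 11| = 10

10


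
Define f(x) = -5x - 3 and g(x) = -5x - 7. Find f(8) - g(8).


f(8) = -43
g(8) = -47
Difference = 4

4


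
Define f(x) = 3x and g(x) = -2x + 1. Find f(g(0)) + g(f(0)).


f(g(0)) = 3
g(f(0)) = 1
Sum = 4

4


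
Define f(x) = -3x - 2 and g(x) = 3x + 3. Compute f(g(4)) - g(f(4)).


f(g(4)) = -47
g(f(4)) = -39
Difference = -8

-8


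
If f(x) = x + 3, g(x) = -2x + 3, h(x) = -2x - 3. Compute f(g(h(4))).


h(4) = -11
g(-11) = 25
f(25) = 28

28


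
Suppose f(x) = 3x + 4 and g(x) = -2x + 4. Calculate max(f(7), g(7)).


25


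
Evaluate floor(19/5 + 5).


19/5 = 3.8
3.8 + 5 = 8.8
floor(8.8) = 8

8


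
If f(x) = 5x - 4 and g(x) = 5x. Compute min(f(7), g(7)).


31


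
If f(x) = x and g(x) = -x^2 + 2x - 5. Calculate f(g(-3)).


g(-3) = -20
f(-20) = -20

-20


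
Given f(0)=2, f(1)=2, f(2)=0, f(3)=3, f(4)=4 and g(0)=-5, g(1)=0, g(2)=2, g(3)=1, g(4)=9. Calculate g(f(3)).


f(3) = 3
g(3) = 1

1


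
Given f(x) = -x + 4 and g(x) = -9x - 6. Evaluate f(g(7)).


73


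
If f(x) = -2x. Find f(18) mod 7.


6


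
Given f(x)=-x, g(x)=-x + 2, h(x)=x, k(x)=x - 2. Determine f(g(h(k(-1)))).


k(-1) = -3
h(-3) = -3
g(-3) = 5
f(5) = -5

-5


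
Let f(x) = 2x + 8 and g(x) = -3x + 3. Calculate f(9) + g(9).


f(9) = 26
g(9) = -24
Sum = 2

2


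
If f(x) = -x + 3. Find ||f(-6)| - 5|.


f(-6) = 9
|9| = 9
|9 - 5| = 4

4


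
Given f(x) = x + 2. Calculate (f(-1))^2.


1


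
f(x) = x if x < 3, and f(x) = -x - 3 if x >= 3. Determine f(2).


2 satisfies x < 3
f(2) = 2

2


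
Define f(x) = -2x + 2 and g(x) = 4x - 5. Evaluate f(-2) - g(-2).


f(-2) = 6
g(-2) = -13
Difference = 19

19


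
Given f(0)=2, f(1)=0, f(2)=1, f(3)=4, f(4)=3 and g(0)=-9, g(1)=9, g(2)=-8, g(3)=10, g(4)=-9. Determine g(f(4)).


f(4) = 3
g(3) = 10

10


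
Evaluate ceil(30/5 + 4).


30/5 = 6
6 + 4 = 10
ceil(10) = 10

10


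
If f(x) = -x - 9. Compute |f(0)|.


f(0) = -9
|-9| = 9

9


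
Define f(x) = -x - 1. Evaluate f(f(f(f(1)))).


f(1) = -2
f(-2) = 1
f(1) = -2
f(-2) = 1

1


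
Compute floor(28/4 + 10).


28/4 = 7
7 + 10 = 17
floor(17) = 17

17


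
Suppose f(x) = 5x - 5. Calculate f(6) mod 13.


12


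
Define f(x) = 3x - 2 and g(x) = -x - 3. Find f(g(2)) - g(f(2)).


f(g(2)) = -17
g(f(2)) = -7
Difference = -10

-10


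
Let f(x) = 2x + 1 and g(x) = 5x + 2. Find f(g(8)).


g(8) = 42
f(42) = 85

85


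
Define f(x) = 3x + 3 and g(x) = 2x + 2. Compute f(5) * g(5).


216


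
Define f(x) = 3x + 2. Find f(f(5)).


f(5) = 17
f(17) = 53

53


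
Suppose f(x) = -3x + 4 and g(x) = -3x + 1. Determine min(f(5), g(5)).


f(5) = -11
g(5) = -14
min = -14

-14


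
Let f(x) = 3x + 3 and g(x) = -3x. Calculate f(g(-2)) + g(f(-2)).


f(g(-2)) = 21
g(f(-2)) = 9
Sum = 30

30


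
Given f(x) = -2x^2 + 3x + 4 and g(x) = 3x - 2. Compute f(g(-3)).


g(-3) = -11
f(-11) = (-2)*(-11)^2 + 3*(-11) + 4 = -271

-271


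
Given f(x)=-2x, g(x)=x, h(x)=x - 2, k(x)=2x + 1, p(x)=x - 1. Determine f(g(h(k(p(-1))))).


p(-1) = -2
k(-2) = -3
h(-3) = -5
g(-5) = -5
f(-5) = 10

10


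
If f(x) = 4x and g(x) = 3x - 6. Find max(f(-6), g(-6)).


-24


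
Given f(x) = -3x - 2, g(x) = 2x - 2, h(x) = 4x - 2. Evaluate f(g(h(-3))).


h(-3) = -14
g(-14) = -30
f(-30) = 88

88


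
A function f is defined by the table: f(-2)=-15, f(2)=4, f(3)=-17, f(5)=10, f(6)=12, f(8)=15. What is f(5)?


Reading from the table at x = 5

10


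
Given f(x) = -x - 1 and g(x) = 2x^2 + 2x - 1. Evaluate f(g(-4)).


-24


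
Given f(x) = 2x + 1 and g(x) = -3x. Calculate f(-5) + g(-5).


f(-5) = -9
g(-5) = 15
Sum = 6

6


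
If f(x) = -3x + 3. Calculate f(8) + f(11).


-51


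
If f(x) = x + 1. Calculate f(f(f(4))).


f(4) = 5
f(5) = 6
f(6) = 7

7


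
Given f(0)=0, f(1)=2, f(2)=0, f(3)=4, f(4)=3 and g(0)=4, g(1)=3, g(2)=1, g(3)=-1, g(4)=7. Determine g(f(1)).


f(1) = 2
g(2) = 1

1


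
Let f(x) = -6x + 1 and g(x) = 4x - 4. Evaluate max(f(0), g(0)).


f(0) = 1
g(0) = -4
max = 1

1


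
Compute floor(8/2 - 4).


8/2 = 4
4 - 4 = 0
floor(0) = 0

0


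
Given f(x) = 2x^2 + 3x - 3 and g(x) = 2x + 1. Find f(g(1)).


g(1) = 3
f(3) = 2*(3)^2 + 3*(3) - 3 = 24

24


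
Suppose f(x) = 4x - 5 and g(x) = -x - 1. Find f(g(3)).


g(3) = -4
f(-4) = -21

-21


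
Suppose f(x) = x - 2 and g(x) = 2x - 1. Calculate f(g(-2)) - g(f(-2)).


f(g(-2)) = -7
g(f(-2)) = -9
Difference = 2

2


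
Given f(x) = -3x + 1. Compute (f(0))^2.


f(0) = 1
(1)^2 = 1

1


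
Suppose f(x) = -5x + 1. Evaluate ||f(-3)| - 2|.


f(-3) = 16
|16| = 16
|16 - 2| = 14

14


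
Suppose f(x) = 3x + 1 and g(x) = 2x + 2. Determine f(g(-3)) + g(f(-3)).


f(g(-3)) = -11
g(f(-3)) = -14
Sum = -25

-25


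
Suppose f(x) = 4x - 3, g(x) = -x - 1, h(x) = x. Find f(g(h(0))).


h(0) = 0
g(0) = -1
f(-1) = -7

-7


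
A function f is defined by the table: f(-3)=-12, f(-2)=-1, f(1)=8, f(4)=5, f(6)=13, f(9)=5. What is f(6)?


13


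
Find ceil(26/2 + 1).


14


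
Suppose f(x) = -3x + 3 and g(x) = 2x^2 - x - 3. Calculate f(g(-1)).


3


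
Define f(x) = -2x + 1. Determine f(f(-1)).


f(-1) = 3
f(3) = -5

-5


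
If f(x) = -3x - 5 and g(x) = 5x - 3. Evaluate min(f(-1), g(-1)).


f(-1) = -2
g(-1) = -8
min = -8

-8


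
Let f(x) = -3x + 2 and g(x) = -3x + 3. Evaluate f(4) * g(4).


f(4) = -10
g(4) = -9
Product = 90

90


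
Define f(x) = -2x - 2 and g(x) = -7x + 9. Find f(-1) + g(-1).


f(-1) = 0
g(-1) = 16
Sum = 16

16


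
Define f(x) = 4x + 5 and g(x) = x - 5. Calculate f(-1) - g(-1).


7


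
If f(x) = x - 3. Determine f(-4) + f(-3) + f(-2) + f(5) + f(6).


f(-4) = -7
f(-3) = -6
f(-2) = -5
f(5) = 2
f(6) = 3
Sum = -13

-13


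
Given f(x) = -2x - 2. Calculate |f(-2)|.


f(-2) = 2
|2| = 2

2


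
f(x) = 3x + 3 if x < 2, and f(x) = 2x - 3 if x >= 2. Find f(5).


7


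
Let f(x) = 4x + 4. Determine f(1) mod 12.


f(1) = 8
8 mod 12 = 8

8


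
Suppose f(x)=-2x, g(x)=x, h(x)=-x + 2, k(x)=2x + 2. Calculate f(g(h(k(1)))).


k(1) = 4
h(4) = -2
g(-2) = -2
f(-2) = 4

4


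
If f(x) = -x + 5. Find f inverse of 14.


Solve -x + 5 = 14
x = (14 - 5) / (-1) = -9

-9


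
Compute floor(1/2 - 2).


1/2 = 0.5
0.5 - 2 = -1.5
floor(-1.5) = -2

-2


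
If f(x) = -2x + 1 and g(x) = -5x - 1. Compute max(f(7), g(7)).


f(7) = -13
g(7) = -36
max = -13

-13


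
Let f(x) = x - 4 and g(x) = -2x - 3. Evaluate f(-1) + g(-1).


f(-1) = -5
g(-1) = -1
Sum = -6

-6


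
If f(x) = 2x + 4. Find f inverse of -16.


Solve 2x + 4 = -16
x = (-16 - 4) / 2 = -10

-10


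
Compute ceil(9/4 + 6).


9/4 = 2.25
2.25 + 6 = 8.25
ceil(8.25) = 9

9


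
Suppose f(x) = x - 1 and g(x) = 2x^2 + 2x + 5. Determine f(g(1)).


g(1) = 9
f(9) = 8

8


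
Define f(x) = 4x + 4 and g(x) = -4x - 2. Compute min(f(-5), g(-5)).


f(-5) = -16
g(-5) = 18
min = -16

-16


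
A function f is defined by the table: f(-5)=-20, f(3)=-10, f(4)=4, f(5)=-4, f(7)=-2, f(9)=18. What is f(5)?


Reading from the table at x = 5

-4


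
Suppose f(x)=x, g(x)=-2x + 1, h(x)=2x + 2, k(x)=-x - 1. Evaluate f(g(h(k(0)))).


k(0) = -1
h(-1) = 0
g(0) = 1
f(1) = 1

1


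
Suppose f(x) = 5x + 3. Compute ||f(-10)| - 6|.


f(-10) = -47
|-47| = 47
|47 - 6| = 41

41


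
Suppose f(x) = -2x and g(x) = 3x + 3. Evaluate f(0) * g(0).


f(0) = 0
g(0) = 3
Product = 0

0


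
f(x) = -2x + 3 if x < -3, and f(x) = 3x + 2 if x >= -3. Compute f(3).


11


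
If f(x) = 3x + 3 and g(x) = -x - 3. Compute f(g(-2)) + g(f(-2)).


f(g(-2)) = 0
g(f(-2)) = 0
Sum = 0

0


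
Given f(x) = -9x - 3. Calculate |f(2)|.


f(2) = -21
|-21| = 21

21


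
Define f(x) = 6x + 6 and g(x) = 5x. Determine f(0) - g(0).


f(0) = 6
g(0) = 0
Difference = 6

6


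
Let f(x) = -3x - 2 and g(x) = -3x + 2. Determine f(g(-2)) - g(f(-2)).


f(g(-2)) = -26
g(f(-2)) = -10
Difference = -16

-16


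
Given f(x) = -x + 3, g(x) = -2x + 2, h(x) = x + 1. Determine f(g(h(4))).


h(4) = 5
g(5) = -8
f(-8) = 11

11


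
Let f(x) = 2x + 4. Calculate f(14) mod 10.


f(14) = 32
32 mod 10 = 2

2


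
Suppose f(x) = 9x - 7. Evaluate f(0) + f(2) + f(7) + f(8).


125


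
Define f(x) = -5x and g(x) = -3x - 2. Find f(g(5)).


g(5) = -17
f(-17) = 85

85


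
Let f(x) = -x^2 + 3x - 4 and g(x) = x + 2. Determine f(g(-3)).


-8


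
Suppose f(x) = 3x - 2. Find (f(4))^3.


f(4) = 10
(10)^3 = 1000

1000


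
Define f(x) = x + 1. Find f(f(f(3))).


f(3) = 4
f(4) = 5
f(5) = 6

6


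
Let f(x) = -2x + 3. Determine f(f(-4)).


-19


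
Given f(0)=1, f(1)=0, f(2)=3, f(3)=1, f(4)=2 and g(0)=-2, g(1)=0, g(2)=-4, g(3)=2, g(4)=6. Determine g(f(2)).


f(2) = 3
g(3) = 2

2


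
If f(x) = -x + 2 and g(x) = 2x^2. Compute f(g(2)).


g(2) = 8
f(8) = -6

-6


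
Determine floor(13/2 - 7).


13/2 = 6.5
6.5 - 7 = -0.5
floor(-0.5) = -1

-1


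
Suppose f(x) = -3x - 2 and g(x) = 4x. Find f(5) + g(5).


3


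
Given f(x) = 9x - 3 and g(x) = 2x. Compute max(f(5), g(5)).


f(5) = 42
g(5) = 10
max = 42

42


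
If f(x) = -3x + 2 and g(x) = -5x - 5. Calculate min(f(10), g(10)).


-55


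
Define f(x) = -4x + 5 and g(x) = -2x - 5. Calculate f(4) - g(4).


2


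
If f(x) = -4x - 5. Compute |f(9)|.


41


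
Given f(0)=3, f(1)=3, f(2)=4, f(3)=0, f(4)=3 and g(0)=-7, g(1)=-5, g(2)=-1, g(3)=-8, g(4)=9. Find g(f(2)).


9


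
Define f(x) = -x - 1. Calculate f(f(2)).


f(2) = -3
f(-3) = 2

2


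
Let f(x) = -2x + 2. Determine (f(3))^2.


f(3) = -4
(-4)^2 = 16

16


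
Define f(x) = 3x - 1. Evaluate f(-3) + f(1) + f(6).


9


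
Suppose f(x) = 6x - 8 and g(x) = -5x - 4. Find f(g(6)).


g(6) = -34
f(-34) = -212

-212


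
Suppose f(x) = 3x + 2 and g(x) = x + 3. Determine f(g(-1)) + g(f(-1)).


f(g(-1)) = 8
g(f(-1)) = 2
Sum = 10

10


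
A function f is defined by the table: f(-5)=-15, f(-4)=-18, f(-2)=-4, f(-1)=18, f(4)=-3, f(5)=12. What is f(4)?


-3


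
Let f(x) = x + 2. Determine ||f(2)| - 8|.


4


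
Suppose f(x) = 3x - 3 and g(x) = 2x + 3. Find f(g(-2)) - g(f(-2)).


f(g(-2)) = -6
g(f(-2)) = -15
Difference = 9

9


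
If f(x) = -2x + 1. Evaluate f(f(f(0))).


f(0) = 1
f(1) = -1
f(-1) = 3

3


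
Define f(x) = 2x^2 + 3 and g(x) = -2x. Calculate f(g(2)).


g(2) = -4
f(-4) = 2*(-4)^2 + 3 = 35

35


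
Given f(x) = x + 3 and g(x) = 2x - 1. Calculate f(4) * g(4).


f(4) = 7
g(4) = 7
Product = 49

49


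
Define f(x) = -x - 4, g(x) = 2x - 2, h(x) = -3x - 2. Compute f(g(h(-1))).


h(-1) = 1
g(1) = 0
f(0) = -4

-4


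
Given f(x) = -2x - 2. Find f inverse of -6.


2


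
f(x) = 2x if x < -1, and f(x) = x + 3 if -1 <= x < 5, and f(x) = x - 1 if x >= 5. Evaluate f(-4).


-4 satisfies x < -1
f(-4) = -8

-8


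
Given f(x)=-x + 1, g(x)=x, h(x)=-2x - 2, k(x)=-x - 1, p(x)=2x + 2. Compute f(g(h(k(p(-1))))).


p(-1) = 0
k(0) = -1
h(-1) = 0
g(0) = 0
f(0) = 1

1


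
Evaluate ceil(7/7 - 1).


7/7 = 1
1 - 1 = 0
ceil(0) = 0

0


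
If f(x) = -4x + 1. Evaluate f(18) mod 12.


f(18) = -71
-71 mod 12 = 1

1


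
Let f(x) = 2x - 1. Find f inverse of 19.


Solve 2x - 1 = 19
x = (19 + 1) / 2 = 10

10


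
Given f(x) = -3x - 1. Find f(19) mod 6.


f(19) = -58
-58 mod 6 = 2

2


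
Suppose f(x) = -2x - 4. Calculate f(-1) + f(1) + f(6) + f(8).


-44


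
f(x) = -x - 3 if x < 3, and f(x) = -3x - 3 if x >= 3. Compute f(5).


5 satisfies x >= 3
f(5) = -18

-18


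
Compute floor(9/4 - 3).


-1


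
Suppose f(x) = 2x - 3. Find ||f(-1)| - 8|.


f(-1) = -5
|-5| = 5
|5 - 8| = 3

3


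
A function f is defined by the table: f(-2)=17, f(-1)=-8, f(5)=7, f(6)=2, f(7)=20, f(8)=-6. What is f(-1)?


-8


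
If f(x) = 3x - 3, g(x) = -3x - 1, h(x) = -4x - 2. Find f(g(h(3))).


h(3) = -14
g(-14) = 41
f(41) = 120

120


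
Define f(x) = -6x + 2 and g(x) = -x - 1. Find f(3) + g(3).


-20


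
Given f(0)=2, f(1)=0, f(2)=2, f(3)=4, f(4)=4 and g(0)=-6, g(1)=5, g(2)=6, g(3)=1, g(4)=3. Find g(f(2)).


f(2) = 2
g(2) = 6

6


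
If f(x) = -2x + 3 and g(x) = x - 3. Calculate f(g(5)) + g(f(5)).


f(g(5)) = -1
g(f(5)) = -10
Sum = -11

-11


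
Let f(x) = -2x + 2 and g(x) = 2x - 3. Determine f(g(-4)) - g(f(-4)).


7


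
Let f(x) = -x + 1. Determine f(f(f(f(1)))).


f(1) = 0
f(0) = 1
f(1) = 0
f(0) = 1

1


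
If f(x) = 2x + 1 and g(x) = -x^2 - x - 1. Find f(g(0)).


g(0) = -1
f(-1) = -1

-1


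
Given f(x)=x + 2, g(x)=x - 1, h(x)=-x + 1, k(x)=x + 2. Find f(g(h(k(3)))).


k(3) = 5
h(5) = -4
g(-4) = -5
f(-5) = -3

-3


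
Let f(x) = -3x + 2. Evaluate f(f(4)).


32


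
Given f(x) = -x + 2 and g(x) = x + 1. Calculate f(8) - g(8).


f(8) = -6
g(8) = 9
Difference = -15

-15


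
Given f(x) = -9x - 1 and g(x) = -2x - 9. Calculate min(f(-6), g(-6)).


f(-6) = 53
g(-6) = 3
min = 3

3


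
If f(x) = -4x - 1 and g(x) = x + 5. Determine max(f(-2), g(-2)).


f(-2) = 7
g(-2) = 3
max = 7

7


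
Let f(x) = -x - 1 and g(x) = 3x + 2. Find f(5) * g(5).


f(5) = -6
g(5) = 17
Product = -102

-102


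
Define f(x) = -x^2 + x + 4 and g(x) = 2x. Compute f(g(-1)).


g(-1) = -2
f(-2) = (-1)*(-2)^2 + 1*(-2) + 4 = -2

-2


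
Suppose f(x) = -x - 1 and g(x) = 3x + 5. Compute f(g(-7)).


g(-7) = -16
f(-16) = 15

15


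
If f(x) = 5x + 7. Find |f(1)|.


f(1) = 12
|12| = 12

12


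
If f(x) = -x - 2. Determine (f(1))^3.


f(1) = -3
(-3)^3 = -27

-27


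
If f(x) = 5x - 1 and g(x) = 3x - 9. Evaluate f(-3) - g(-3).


f(-3) = -16
g(-3) = -18
Difference = 2

2


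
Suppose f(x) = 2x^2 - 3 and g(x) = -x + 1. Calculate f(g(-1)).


g(-1) = 2
f(2) = 2*(2)^2 - 3 = 5

5


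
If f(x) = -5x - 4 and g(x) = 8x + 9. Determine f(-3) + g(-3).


f(-3) = 11
g(-3) = -15
Sum = -4

-4


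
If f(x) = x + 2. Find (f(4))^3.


f(4) = 6
(6)^3 = 216

216


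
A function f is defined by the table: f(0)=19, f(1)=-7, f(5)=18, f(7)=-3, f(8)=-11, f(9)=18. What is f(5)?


18


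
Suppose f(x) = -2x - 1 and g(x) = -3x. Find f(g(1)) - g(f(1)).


f(g(1)) = 5
g(f(1)) = 9
Difference = -4

-4


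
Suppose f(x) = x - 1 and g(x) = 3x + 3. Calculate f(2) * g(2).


f(2) = 1
g(2) = 9
Product = 9

9


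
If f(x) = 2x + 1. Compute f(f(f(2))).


f(2) = 5
f(5) = 11
f(11) = 23

23


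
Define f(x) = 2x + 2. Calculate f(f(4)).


f(4) = 10
f(10) = 22

22


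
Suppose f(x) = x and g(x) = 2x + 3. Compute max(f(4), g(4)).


f(4) = 4
g(4) = 11
max = 11

11


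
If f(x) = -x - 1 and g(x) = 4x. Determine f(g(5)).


g(5) = 20
f(20) = -21

-21


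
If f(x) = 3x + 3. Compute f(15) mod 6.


0


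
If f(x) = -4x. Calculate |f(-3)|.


f(-3) = 12
|12| = 12

12


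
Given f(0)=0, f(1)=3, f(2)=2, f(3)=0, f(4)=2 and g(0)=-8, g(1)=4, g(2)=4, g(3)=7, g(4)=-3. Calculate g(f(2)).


f(2) = 2
g(2) = 4

4


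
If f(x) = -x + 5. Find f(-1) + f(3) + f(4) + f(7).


f(-1) = 6
f(3) = 2
f(4) = 1
f(7) = -2
Sum = 7

7


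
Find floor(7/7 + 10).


11


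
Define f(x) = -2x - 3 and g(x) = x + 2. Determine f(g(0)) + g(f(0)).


f(g(0)) = -7
g(f(0)) = -1
Sum = -8

-8


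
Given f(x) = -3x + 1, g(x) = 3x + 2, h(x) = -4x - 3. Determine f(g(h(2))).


h(2) = -11
g(-11) = -31
f(-31) = 94

94


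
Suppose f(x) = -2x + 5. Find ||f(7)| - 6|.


3


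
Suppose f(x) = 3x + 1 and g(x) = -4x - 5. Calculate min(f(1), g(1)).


f(1) = 4
g(1) = -9
min = -9

-9


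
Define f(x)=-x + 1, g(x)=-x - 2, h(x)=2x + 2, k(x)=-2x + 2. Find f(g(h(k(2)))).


k(2) = -2
h(-2) = -2
g(-2) = 0
f(0) = 1

1


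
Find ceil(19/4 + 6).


11


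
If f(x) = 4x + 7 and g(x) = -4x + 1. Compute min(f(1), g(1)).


-3


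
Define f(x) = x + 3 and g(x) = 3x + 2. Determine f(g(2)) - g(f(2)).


f(g(2)) = 11
g(f(2)) = 17
Difference = -6

-6


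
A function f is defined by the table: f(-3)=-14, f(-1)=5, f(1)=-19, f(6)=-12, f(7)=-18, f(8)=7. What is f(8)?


Reading from the table at x = 8

7


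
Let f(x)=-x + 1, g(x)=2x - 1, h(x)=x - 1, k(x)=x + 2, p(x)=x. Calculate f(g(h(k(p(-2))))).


p(-2) = -2
k(-2) = 0
h(0) = -1
g(-1) = -3
f(-3) = 4

4


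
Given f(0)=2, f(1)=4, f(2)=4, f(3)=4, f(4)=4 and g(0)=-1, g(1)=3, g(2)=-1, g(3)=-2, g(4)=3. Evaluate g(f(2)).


f(2) = 4
g(4) = 3

3


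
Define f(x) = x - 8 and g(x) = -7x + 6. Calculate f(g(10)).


g(10) = -64
f(-64) = -72

-72


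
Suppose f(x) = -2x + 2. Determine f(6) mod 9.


f(6) = -10
-10 mod 9 = 8

8


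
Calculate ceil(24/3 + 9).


24/3 = 8
8 + 9 = 17
ceil(17) = 17

17


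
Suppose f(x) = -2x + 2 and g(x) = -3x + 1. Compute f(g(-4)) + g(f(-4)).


-53


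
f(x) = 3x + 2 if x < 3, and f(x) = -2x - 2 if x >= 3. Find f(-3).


-3 satisfies x < 3
f(-3) = -7

-7


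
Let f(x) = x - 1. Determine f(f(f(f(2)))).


-2


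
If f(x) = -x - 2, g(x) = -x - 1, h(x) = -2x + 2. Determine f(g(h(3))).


h(3) = -4
g(-4) = 3
f(3) = -5

-5


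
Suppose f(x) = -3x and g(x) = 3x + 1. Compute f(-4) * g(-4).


f(-4) = 12
g(-4) = -11
Product = -132

-132


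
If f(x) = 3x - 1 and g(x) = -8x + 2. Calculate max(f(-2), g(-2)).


f(-2) = -7
g(-2) = 18
max = 18

18


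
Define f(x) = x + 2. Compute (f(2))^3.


f(2) = 4
(4)^3 = 64

64


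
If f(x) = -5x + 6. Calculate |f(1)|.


f(1) = 1
|1| = 1

1


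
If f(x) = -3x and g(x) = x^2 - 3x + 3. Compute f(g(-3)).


g(-3) = 21
f(21) = -63

-63


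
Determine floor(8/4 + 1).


8/4 = 2
2 + 1 = 3
floor(3) = 3

3


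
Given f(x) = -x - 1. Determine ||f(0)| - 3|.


f(0) = -1
|-1| = 1
|1 - 3| = 2

2


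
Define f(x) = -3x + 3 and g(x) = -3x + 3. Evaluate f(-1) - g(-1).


f(-1) = 6
g(-1) = 6
Difference = 0

0


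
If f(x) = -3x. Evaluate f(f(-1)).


f(-1) = 3
f(3) = -9

-9


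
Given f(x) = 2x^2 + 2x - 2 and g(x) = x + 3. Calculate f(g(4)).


g(4) = 7
f(7) = 2*(7)^2 + 2*(7) - 2 = 110

110


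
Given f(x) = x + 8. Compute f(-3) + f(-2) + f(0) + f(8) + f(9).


f(-3) = 5
f(-2) = 6
f(0) = 8
f(8) = 16
f(9) = 17
Sum = 52

52


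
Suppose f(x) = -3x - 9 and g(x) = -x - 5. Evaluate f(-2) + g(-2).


f(-2) = -3
g(-2) = -3
Sum = -6

-6


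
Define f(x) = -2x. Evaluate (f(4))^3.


f(4) = -8
(-8)^3 = -512

-512


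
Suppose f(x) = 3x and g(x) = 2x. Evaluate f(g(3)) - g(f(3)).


f(g(3)) = 18
g(f(3)) = 18
Difference = 0

0


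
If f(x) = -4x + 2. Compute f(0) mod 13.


f(0) = 2
2 mod 13 = 2

2


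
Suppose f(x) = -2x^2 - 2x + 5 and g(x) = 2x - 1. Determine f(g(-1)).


g(-1) = -3
f(-3) = (-2)*(-3)^2 - 2*(-3) + 5 = -7

-7


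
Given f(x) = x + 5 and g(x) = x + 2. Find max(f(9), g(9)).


f(9) = 14
g(9) = 11
max = 14

14


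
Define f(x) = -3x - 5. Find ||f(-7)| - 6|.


f(-7) = 16
|16| = 16
|16 - 6| = 10

10


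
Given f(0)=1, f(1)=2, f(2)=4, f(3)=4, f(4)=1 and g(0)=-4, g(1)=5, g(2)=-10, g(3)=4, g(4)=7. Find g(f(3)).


f(3) = 4
g(4) = 7

7


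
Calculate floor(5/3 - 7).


5/3 = 1.6667
1.6667 - 7 = -5.3333
floor(-5.3333) = -6

-6


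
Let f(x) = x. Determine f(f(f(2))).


2


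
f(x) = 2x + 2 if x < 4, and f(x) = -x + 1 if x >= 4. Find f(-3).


-4


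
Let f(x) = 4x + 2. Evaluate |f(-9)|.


f(-9) = -34
|-34| = 34

34


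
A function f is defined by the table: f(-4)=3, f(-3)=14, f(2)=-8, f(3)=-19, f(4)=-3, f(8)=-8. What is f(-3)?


Reading from the table at x = -3

14


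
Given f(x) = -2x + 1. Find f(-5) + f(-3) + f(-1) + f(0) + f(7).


f(-5) = 11
f(-3) = 7
f(-1) = 3
f(0) = 1
f(7) = -13
Sum = 9

9


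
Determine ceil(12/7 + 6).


12/7 = 1.7143
1.7143 + 6 = 7.7143
ceil(7.7143) = 8

8


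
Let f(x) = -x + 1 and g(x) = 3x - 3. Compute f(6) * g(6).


f(6) = -5
g(6) = 15
Product = -75

-75


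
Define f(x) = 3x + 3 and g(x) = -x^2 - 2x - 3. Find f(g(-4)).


g(-4) = -11
f(-11) = -30

-30


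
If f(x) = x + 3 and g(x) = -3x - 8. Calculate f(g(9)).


g(9) = -35
f(-35) = -32

-32


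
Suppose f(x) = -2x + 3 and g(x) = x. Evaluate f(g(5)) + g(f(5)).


f(g(5)) = -7
g(f(5)) = -7
Sum = -14

-14


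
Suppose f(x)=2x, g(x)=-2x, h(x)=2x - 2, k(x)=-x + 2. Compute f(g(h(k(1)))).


k(1) = 1
h(1) = 0
g(0) = 0
f(0) = 0

0


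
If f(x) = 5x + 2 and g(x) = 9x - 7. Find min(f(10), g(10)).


52


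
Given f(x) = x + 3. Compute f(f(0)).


f(0) = 3
f(3) = 6

6


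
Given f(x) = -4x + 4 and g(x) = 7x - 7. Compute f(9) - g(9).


f(9) = -32
g(9) = 56
Difference = -88

-88


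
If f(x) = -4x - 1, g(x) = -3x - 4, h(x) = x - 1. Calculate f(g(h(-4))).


h(-4) = -5
g(-5) = 11
f(11) = -45

-45


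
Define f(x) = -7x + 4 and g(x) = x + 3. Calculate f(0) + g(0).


f(0) = 4
g(0) = 3
Sum = 7

7


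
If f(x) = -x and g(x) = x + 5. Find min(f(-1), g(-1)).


1


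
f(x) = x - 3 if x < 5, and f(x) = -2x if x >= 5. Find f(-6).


-6 satisfies x < 5
f(-6) = -9

-9


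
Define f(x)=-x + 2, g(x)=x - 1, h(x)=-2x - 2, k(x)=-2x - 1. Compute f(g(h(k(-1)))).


7


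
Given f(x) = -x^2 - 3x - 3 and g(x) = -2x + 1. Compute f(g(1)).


g(1) = -1
f(-1) = (-1)*(-1)^2 - 3*(-1) - 3 = -1

-1


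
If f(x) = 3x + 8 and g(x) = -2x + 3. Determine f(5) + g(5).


f(5) = 23
g(5) = -7
Sum = 16

16


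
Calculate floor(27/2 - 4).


27/2 = 13.5
13.5 - 4 = 9.5
floor(9.5) = 9

9


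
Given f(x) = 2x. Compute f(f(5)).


f(5) = 10
f(10) = 20

20


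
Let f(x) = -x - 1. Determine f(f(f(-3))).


f(-3) = 2
f(2) = -3
f(-3) = 2

2


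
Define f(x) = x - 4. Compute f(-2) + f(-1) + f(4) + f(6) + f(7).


-6


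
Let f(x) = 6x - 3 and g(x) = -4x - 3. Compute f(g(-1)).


g(-1) = 1
f(1) = 3

3


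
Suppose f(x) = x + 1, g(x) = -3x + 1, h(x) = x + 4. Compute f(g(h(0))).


h(0) = 4
g(4) = -11
f(-11) = -10

-10


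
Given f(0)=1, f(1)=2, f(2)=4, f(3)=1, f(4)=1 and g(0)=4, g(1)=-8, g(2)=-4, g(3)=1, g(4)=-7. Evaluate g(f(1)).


f(1) = 2
g(2) = -4

-4


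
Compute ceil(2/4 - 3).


2/4 = 0.5
0.5 - 3 = -2.5
ceil(-2.5) = -2

-2


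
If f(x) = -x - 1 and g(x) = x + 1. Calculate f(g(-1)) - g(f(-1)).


f(g(-1)) = -1
g(f(-1)) = 1
Difference = -2

-2


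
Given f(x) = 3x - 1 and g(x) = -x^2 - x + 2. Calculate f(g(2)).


-13


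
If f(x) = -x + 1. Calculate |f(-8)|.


f(-8) = 9
|9| = 9

9


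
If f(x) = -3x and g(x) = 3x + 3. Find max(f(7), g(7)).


f(7) = -21
g(7) = 24
max = 24

24


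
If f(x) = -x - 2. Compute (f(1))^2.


f(1) = -3
(-3)^2 = 9

9


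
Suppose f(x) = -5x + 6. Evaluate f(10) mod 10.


6


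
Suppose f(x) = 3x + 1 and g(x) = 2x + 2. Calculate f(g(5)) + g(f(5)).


f(g(5)) = 37
g(f(5)) = 34
Sum = 71

71


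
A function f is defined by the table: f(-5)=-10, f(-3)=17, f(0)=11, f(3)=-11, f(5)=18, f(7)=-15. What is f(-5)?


Reading from the table at x = -5

-10


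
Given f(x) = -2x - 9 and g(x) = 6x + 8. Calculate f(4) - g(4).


f(4) = -17
g(4) = 32
Difference = -49

-49


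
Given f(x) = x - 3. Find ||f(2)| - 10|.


f(2) = -1
|-1| = 1
|1 - 10| = 9

9


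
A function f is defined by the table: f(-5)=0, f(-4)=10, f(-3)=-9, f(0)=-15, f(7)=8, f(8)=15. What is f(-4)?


10


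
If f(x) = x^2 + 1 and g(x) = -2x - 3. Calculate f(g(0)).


g(0) = -3
f(-3) = 1*(-3)^2 + 1 = 10

10


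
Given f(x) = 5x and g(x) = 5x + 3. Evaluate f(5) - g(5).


f(5) = 25
g(5) = 28
Difference = -3

-3


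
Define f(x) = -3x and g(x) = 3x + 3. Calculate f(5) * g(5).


-270


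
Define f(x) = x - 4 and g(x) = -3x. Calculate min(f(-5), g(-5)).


f(-5) = -9
g(-5) = 15
min = -9

-9


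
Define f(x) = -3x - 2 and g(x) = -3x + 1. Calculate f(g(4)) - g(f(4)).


f(g(4)) = 31
g(f(4)) = 43
Difference = -12

-12


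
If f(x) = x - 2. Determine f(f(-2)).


f(-2) = -4
f(-4) = -6

-6


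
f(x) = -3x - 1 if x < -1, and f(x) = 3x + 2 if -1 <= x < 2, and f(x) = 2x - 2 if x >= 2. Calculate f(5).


5 satisfies x >= 2
f(5) = 8

8


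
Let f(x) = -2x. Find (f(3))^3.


-216


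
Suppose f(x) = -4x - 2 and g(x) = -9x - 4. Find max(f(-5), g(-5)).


41


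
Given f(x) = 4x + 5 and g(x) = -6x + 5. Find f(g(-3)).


97


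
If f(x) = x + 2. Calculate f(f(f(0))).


f(0) = 2
f(2) = 4
f(4) = 6

6


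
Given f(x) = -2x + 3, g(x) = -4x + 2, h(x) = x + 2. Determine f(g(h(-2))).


h(-2) = 0
g(0) = 2
f(2) = -1

-1


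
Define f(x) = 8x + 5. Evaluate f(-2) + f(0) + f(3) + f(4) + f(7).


f(-2) = -11
f(0) = 5
f(3) = 29
f(4) = 37
f(7) = 61
Sum = 121

121


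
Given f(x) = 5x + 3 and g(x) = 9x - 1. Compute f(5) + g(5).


f(5) = 28
g(5) = 44
Sum = 72

72


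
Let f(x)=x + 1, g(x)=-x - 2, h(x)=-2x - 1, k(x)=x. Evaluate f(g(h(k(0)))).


k(0) = 0
h(0) = -1
g(-1) = -1
f(-1) = 0

0


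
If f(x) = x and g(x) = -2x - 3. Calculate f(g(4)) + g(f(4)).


-22


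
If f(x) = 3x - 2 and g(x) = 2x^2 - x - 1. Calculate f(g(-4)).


g(-4) = 35
f(35) = 103

103


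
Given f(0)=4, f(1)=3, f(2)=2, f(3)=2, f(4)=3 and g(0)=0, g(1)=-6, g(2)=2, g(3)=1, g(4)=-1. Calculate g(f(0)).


f(0) = 4
g(4) = -1

-1


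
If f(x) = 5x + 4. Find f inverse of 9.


Solve 5x + 4 = 9
x = (9 - 4) / 5 = 1

1


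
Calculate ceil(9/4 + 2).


5


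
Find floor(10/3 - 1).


2


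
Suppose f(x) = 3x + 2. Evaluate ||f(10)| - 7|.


f(10) = 32
|32| = 32
|32 - 7| = 25

25


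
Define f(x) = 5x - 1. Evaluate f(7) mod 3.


f(7) = 34
34 mod 3 = 1

1


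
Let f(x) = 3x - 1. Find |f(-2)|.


7


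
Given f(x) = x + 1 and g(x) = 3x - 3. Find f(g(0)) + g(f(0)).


f(g(0)) = -2
g(f(0)) = 0
Sum = -2

-2


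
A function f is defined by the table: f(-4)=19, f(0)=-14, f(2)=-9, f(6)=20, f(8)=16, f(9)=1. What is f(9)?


Reading from the table at x = 9

1


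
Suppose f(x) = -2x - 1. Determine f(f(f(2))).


f(2) = -5
f(-5) = 9
f(9) = -19

-19


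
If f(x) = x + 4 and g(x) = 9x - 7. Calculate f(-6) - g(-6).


f(-6) = -2
g(-6) = -61
Difference = 59

59


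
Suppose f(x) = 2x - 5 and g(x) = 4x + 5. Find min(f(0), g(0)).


f(0) = -5
g(0) = 5
min = -5

-5


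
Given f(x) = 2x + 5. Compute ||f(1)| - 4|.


3


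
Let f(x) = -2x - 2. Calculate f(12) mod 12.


f(12) = -26
-26 mod 12 = 10

10


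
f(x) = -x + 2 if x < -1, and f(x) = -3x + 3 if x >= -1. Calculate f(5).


5 satisfies x >= -1
f(5) = -12

-12


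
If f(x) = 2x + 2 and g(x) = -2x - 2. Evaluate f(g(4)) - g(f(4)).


4


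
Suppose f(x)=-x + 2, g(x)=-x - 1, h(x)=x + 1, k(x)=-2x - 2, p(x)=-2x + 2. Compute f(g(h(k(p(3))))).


p(3) = -4
k(-4) = 6
h(6) = 7
g(7) = -8
f(-8) = 10

10


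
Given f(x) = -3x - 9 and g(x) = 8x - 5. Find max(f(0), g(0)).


f(0) = -9
g(0) = -5
max = -5

-5


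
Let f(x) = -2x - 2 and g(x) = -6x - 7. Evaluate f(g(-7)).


-72


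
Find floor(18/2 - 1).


18/2 = 9
9 - 1 = 8
floor(8) = 8

8


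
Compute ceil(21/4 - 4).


21/4 = 5.25
5.25 - 4 = 1.25
ceil(1.25) = 2

2


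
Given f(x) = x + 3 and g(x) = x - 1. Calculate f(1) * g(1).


f(1) = 4
g(1) = 0
Product = 0

0


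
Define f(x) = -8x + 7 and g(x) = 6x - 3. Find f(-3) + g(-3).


10


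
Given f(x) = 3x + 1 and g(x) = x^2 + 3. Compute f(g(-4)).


g(-4) = 19
f(19) = 58

58


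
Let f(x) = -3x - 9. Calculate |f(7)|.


f(7) = -30
|-30| = 30

30


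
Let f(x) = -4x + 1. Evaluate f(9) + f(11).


f(9) = -35
f(11) = -43
Sum = -78

-78


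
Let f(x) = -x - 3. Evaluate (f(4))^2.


f(4) = -7
(-7)^2 = 49

49


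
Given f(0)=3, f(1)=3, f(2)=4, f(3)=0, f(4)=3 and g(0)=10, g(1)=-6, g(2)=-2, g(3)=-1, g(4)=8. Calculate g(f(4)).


f(4) = 3
g(3) = -1

-1


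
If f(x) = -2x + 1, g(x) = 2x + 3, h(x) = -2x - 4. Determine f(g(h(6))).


h(6) = -16
g(-16) = -29
f(-29) = 59

59


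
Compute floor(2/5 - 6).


2/5 = 0.4
0.4 - 6 = -5.6
floor(-5.6) = -6

-6


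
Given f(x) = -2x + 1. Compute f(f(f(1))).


f(1) = -1
f(-1) = 3
f(3) = -5

-5


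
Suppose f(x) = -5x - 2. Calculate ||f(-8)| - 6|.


f(-8) = 38
|38| = 38
|38 - 6| = 32

32


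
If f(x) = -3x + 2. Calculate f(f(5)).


f(5) = -13
f(-13) = 41

41


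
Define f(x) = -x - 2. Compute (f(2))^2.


f(2) = -4
(-4)^2 = 16

16


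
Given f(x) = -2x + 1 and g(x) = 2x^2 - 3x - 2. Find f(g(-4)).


g(-4) = 42
f(42) = -83

-83


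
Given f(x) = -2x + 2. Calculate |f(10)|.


f(10) = -18
|-18| = 18

18


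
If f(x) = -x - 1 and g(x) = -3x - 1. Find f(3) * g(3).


f(3) = -4
g(3) = -10
Product = 40

40


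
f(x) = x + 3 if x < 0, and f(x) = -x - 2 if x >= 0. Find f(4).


4 satisfies x >= 0
f(4) = -6

-6


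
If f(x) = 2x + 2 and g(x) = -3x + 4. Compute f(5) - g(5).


f(5) = 12
g(5) = -11
Difference = 23

23


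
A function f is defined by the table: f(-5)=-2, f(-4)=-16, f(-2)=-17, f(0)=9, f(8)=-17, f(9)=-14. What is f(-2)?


-17


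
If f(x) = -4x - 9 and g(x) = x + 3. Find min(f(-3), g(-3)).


f(-3) = 3
g(-3) = 0
min = 0

0


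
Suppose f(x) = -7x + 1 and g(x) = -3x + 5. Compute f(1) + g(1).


f(1) = -6
g(1) = 2
Sum = -4

-4


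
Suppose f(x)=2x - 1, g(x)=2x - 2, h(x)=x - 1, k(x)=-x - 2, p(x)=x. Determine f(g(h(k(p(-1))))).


-13


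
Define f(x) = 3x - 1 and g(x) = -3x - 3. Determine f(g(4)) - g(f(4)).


f(g(4)) = -46
g(f(4)) = -36
Difference = -10

-10


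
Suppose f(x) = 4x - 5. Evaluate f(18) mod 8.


f(18) = 67
67 mod 8 = 3

3


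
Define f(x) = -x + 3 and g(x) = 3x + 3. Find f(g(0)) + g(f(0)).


12


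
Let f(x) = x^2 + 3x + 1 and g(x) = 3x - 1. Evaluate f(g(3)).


g(3) = 8
f(8) = 1*(8)^2 + 3*(8) + 1 = 89

89


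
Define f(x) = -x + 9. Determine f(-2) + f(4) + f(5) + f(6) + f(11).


f(-2) = 11
f(4) = 5
f(5) = 4
f(6) = 3
f(11) = -2
Sum = 21

21


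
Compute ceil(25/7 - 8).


25/7 = 3.5714
3.5714 - 8 = -4.4286
ceil(-4.4286) = -4

-4


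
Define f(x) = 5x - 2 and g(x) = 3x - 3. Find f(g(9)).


118


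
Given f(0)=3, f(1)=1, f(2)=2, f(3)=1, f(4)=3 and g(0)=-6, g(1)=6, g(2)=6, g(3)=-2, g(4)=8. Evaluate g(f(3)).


f(3) = 1
g(1) = 6

6


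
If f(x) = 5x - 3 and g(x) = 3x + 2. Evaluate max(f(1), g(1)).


f(1) = 2
g(1) = 5
max = 5

5


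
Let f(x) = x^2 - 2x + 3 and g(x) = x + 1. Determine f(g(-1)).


g(-1) = 0
f(0) = 1*(0)^2 - 2*(0) + 3 = 3

3


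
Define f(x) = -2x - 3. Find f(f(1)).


7


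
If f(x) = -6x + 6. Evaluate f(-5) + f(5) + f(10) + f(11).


f(-5) = 36
f(5) = -24
f(10) = -54
f(11) = -60
Sum = -102

-102


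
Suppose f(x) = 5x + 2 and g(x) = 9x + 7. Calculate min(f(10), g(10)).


f(10) = 52
g(10) = 97
min = 52

52


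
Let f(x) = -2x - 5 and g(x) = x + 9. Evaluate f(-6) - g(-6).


f(-6) = 7
g(-6) = 3
Difference = 4

4


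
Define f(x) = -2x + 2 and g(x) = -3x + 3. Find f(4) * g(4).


f(4) = -6
g(4) = -9
Product = 54

54


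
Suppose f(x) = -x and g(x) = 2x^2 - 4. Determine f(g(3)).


-14


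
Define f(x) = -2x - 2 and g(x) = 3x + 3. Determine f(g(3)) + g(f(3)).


-47


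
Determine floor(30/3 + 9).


19


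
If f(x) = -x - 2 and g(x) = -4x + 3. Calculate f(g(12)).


g(12) = -45
f(-45) = 43

43


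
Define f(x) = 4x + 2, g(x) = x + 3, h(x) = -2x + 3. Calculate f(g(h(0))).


h(0) = 3
g(3) = 6
f(6) = 26

26


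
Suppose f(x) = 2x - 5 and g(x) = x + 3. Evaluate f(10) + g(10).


f(10) = 15
g(10) = 13
Sum = 28

28


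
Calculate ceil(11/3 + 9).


11/3 = 3.6667
3.6667 + 9 = 12.6667
ceil(12.6667) = 13

13


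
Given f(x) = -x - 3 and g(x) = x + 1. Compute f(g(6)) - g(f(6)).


f(g(6)) = -10
g(f(6)) = -8
Difference = -2

-2


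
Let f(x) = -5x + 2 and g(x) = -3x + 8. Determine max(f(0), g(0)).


f(0) = 2
g(0) = 8
max = 8

8


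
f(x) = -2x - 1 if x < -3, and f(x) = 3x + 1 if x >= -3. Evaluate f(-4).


7


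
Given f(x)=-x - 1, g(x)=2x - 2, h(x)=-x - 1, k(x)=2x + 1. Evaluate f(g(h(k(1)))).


k(1) = 3
h(3) = -4
g(-4) = -10
f(-10) = 9

9


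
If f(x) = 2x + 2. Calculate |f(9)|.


f(9) = 20
|20| = 20

20
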